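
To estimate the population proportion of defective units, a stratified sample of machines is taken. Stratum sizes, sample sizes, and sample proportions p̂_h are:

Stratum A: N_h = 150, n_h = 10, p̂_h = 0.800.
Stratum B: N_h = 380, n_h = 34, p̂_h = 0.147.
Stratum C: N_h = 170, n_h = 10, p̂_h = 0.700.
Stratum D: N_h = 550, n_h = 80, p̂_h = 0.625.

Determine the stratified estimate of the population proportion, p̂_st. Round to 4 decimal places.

N = 1250; stratum weights W_h = N_h/N.
p̂_st = Σ W_h p̂_h = (150·0.800 + 380·0.147 + 170·0.700 + 550·0.625)/1250 = 0.51089

p̂_st ≈ 0.5109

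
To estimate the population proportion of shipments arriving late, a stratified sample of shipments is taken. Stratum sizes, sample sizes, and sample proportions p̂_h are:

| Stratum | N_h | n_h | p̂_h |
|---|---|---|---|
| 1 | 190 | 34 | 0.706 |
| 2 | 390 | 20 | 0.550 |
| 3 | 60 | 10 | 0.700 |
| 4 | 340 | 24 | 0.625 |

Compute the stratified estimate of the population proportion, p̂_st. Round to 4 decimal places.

N = 980; stratum weights W_h = N_h/N.
p̂_st = Σ W_h p̂_h = (190·0.706 + 390·0.550 + 60·0.700 + 340·0.625)/980 = 0.61545

p̂_st ≈ 0.6154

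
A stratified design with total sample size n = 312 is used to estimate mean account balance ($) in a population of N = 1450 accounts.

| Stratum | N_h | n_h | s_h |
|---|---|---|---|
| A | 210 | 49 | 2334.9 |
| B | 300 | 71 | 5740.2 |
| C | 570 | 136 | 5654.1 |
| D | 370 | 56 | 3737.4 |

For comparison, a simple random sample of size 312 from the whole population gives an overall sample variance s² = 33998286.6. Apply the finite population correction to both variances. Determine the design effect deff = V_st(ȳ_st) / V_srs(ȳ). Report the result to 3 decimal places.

V̂(ȳ_st) = Σ W_h² (1 − n_h/N_h) s_h²/n_h, with W_h = N_h/N and N = 1450:
  stratum A: (210/1450)²·(1 − 49/210)·2334.9²/49 = 1789.16
  stratum B: (300/1450)²·(1 − 71/300)·5740.2²/71 = 15164.1
  stratum C: (570/1450)²·(1 − 136/570)·5654.1²/136 = 27657.7
  stratum D: (370/1450)²·(1 − 56/370)·3737.4²/56 = 13783.1
V_st = 58394.1
V_srs = (1 − 312/1450)·33998286.6/312 = 85521.8
deff = V_st / V_srs = 58394.1/85521.8 = 0.6828

deff ≈ 0.683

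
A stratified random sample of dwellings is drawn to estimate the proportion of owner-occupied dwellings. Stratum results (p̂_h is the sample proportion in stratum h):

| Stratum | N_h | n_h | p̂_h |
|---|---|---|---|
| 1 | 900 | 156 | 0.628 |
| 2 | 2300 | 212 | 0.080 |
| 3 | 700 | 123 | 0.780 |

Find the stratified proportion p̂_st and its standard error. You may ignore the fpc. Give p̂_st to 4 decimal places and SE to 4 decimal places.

p̂_st ≈ 0.3321, SE ≈ 0.0157

N = 3900; stratum weights W_h = N_h/N.
p̂_st = Σ W_h p̂_h = (900·0.628 + 2300·0.080 + 700·0.780)/3900 = 0.33210
V̂(p̂_st) = Σ W_h² p̂_h(1−p̂_h)/(n_h−1):
  stratum 1: (900/3900)²·0.628·0.372/155 = 8.02651e-05
  stratum 2: (2300/3900)²·0.080·0.920/211 = 0.000121317
  stratum 3: (700/3900)²·0.780·0.220/122 = 4.53132e-05
V̂(p̂_st) = 0.000246895; SE = √V̂ = 0.0157129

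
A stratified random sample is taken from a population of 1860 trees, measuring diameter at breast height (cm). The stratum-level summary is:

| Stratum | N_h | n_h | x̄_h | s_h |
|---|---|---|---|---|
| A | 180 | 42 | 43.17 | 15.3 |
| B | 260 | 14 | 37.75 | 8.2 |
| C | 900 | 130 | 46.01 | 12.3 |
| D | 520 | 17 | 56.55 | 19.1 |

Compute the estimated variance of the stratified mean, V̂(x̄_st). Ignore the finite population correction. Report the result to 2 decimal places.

V̂(x̄_st) = Σ W_h² s_h²/n_h, with W_h = N_h/N and N = 1860:
  stratum A: (180/1860)²·15.3²/42 = 0.0521979
  stratum B: (260/1860)²·8.2²/14 = 0.093847
  stratum C: (900/1860)²·12.3²/130 = 0.272475
  stratum D: (520/1860)²·19.1²/17 = 1.67725
V̂(x̄_st) = 2.09577

V̂(x̄_st) ≈ 2.10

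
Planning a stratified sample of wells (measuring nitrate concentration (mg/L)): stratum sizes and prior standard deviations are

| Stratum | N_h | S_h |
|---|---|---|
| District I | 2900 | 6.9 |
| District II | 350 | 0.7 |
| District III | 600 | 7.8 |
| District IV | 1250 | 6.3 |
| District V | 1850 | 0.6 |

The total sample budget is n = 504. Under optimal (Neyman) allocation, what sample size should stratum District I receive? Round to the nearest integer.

Neyman allocation: n_h = n · N_h S_h / Σ N_i S_i, with n = 504.
  stratum District I: N_h·S_h = 2900·6.9 = 20010.00
  stratum District II: N_h·S_h = 350·0.7 = 245.00
  stratum District III: N_h·S_h = 600·7.8 = 4680.00
  stratum District IV: N_h·S_h = 1250·6.3 = 7875.00
  stratum District V: N_h·S_h = 1850·0.6 = 1110.00
Σ N_h S_h = 33920.00
n for stratum District I = 504·20010.00/33920.00 = 297.318 → 297

297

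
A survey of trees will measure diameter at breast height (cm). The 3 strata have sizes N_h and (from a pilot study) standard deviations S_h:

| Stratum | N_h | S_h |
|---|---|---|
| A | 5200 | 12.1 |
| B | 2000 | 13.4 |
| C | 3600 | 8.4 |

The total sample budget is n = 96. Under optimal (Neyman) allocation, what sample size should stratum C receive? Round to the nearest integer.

24

Neyman allocation: n_h = n · N_h S_h / Σ N_i S_i, with n = 96.
  stratum A: N_h·S_h = 5200·12.1 = 62920.00
  stratum B: N_h·S_h = 2000·13.4 = 26800.00
  stratum C: N_h·S_h = 3600·8.4 = 30240.00
Σ N_h S_h = 119960.00
n for stratum C = 96·30240.00/119960.00 = 24.200 → 24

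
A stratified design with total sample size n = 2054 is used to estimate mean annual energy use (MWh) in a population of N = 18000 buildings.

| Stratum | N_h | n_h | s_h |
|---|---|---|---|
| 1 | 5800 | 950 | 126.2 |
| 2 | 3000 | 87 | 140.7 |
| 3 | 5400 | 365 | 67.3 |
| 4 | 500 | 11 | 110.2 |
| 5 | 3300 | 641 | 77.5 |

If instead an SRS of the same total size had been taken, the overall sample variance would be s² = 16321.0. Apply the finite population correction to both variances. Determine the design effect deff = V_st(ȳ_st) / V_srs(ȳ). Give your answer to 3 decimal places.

deff ≈ 1.381

V̂(ȳ_st) = Σ W_h² (1 − n_h/N_h) s_h²/n_h, with W_h = N_h/N and N = 18000:
  stratum 1: (5800/18000)²·(1 − 950/5800)·126.2²/950 = 1.45553
  stratum 2: (3000/18000)²·(1 − 87/3000)·140.7²/87 = 6.13742
  stratum 3: (5400/18000)²·(1 − 365/5400)·67.3²/365 = 1.04132
  stratum 4: (500/18000)²·(1 − 11/500)·110.2²/11 = 0.833114
  stratum 5: (3300/18000)²·(1 − 641/3300)·77.5²/641 = 0.253766
V_st = 9.72115
V_srs = (1 − 2054/18000)·16321.0/2054 = 7.03924
deff = V_st / V_srs = 9.72115/7.03924 = 1.3810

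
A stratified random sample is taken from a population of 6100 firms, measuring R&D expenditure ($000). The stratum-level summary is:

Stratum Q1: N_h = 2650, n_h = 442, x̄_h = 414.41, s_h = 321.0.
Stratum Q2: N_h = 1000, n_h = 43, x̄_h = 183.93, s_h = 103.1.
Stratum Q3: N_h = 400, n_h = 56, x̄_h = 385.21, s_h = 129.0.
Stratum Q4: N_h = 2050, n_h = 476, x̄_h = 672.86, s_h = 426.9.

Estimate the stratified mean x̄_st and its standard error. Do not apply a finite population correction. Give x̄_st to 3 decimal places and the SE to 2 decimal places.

x̄_st = Σ W_h x̄_h = (2650·414.41 + 1000·183.93 + 400·385.21 + 2050·672.86)/6100 = 461.56779
V̂(x̄_st) = Σ W_h² s_h²/n_h, with W_h = N_h/N and N = 6100:
  stratum Q1: (2650/6100)²·321.0²/442 = 43.9967
  stratum Q2: (1000/6100)²·103.1²/43 = 6.64338
  stratum Q3: (400/6100)²·129.0²/56 = 1.27777
  stratum Q4: (2050/6100)²·426.9²/476 = 43.2408
V̂(x̄_st) = 95.1586
SE(x̄_st) = √95.1586 = 9.75493

x̄_st ≈ 461.568, SE ≈ 9.75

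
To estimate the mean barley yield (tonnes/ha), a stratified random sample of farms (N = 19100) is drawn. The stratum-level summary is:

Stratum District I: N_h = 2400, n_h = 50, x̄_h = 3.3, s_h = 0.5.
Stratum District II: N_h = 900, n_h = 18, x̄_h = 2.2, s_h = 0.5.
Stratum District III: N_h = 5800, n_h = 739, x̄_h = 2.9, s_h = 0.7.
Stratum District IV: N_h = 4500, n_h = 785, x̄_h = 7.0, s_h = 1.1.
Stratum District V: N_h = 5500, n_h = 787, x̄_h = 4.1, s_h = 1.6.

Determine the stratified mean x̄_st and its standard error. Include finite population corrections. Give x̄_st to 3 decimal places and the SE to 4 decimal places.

x̄_st ≈ 4.229, SE ≈ 0.0215

x̄_st = Σ W_h x̄_h = (2400·3.3 + 900·2.2 + 5800·2.9 + 4500·7.0 + 5500·4.1)/19100 = 4.22880
V̂(x̄_st) = Σ W_h² (1 − n_h/N_h) s_h²/n_h, with W_h = N_h/N and N = 19100:
  stratum District I: (2400/19100)²·(1 − 50/2400)·0.5²/50 = 7.73005e-05
  stratum District II: (900/19100)²·(1 − 18/900)·0.5²/18 = 3.02212e-05
  stratum District III: (5800/19100)²·(1 − 739/5800)·0.7²/739 = 5.33518e-05
  stratum District IV: (4500/19100)²·(1 − 785/4500)·1.1²/785 = 7.06351e-05
  stratum District V: (5500/19100)²·(1 − 787/5500)·1.6²/787 = 0.000231131
V̂(x̄_st) = 0.00046264
SE(x̄_st) = √0.00046264 = 0.0215091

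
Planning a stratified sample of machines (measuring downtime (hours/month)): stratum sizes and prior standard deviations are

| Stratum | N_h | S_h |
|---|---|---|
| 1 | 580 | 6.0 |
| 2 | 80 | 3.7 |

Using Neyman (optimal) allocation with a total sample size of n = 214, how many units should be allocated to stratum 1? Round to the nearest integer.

197

Neyman allocation: n_h = n · N_h S_h / Σ N_i S_i, with n = 214.
  stratum 1: N_h·S_h = 580·6.0 = 3480.00
  stratum 2: N_h·S_h = 80·3.7 = 296.00
Σ N_h S_h = 3776.00
n for stratum 1 = 214·3480.00/3776.00 = 197.225 → 197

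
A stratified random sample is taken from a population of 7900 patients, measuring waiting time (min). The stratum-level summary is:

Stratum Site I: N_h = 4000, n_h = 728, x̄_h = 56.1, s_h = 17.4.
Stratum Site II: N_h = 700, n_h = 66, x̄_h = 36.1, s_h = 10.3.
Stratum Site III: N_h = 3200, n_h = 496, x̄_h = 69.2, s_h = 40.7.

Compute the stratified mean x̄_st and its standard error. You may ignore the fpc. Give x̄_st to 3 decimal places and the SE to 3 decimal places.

x̄_st ≈ 59.634, SE ≈ 0.817

x̄_st = Σ W_h x̄_h = (4000·56.1 + 700·36.1 + 3200·69.2)/7900 = 59.63418
V̂(x̄_st) = Σ W_h² s_h²/n_h, with W_h = N_h/N and N = 7900:
  stratum Site I: (4000/7900)²·17.4²/728 = 0.106619
  stratum Site II: (700/7900)²·10.3²/66 = 0.0126204
  stratum Site III: (3200/7900)²·40.7²/496 = 0.547965
V̂(x̄_st) = 0.667204
SE(x̄_st) = √0.667204 = 0.816826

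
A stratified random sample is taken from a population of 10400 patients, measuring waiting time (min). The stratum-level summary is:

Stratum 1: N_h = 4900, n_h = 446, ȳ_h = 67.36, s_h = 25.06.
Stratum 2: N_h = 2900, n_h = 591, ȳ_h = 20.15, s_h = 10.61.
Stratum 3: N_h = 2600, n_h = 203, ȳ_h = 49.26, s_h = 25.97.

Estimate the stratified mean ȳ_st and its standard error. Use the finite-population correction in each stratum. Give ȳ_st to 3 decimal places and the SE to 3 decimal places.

ȳ_st ≈ 49.671, SE ≈ 0.698

ȳ_st = Σ W_h ȳ_h = (4900·67.36 + 2900·20.15 + 2600·49.26)/10400 = 49.67067
V̂(ȳ_st) = Σ W_h² (1 − n_h/N_h) s_h²/n_h, with W_h = N_h/N and N = 10400:
  stratum 1: (4900/10400)²·(1 − 446/4900)·25.06²/446 = 0.284123
  stratum 2: (2900/10400)²·(1 − 591/2900)·10.61²/591 = 0.0117923
  stratum 3: (2600/10400)²·(1 − 203/2600)·25.97²/203 = 0.191436
V̂(ȳ_st) = 0.487351
SE(ȳ_st) = √0.487351 = 0.698105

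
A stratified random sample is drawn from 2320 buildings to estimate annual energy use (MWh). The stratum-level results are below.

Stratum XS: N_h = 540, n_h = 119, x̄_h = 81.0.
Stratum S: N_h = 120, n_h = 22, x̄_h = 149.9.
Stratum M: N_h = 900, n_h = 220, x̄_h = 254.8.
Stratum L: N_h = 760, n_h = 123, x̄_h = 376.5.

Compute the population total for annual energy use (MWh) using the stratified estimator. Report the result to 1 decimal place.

τ̂_st ≈ 577188.0

τ̂_st = Σ N_h x̄_h = 540·81.0 + 120·149.9 + 900·254.8 + 760·376.5 = 577188.0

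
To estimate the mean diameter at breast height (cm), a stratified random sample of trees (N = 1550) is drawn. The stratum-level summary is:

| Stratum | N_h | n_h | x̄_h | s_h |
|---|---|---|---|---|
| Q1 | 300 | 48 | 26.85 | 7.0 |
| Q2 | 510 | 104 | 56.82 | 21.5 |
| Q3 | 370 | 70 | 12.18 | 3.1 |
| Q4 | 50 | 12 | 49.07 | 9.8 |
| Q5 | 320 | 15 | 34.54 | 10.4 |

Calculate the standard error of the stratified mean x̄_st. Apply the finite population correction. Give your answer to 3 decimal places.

V̂(x̄_st) = Σ W_h² (1 − n_h/N_h) s_h²/n_h, with W_h = N_h/N and N = 1550:
  stratum Q1: (300/1550)²·(1 − 48/300)·7.0²/48 = 0.0321228
  stratum Q2: (510/1550)²·(1 − 104/510)·21.5²/104 = 0.383068
  stratum Q3: (370/1550)²·(1 − 70/370)·3.1²/70 = 0.00634286
  stratum Q4: (50/1550)²·(1 − 12/50)·9.8²/12 = 0.00632938
  stratum Q5: (320/1550)²·(1 − 15/320)·10.4²/15 = 0.292929
V̂(x̄_st) = 0.720792
SE(x̄_st) = √0.720792 = 0.848995

SE(x̄_st) ≈ 0.849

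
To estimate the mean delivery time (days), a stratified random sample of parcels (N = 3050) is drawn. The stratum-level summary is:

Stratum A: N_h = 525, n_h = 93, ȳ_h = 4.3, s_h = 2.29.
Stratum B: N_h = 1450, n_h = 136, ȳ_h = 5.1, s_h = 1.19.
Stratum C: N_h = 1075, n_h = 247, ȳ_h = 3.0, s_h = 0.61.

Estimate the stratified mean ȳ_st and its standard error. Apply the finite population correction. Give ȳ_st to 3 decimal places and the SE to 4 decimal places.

ȳ_st ≈ 4.222, SE ≈ 0.0604

ȳ_st = Σ W_h ȳ_h = (525·4.3 + 1450·5.1 + 1075·3.0)/3050 = 4.22213
V̂(ȳ_st) = Σ W_h² (1 − n_h/N_h) s_h²/n_h, with W_h = N_h/N and N = 3050:
  stratum A: (525/3050)²·(1 − 93/525)·2.29²/93 = 0.00137477
  stratum B: (1450/3050)²·(1 − 136/1450)·1.19²/136 = 0.00213265
  stratum C: (1075/3050)²·(1 − 247/1075)·0.61²/247 = 0.000144146
V̂(ȳ_st) = 0.00365157
SE(ȳ_st) = √0.00365157 = 0.0604282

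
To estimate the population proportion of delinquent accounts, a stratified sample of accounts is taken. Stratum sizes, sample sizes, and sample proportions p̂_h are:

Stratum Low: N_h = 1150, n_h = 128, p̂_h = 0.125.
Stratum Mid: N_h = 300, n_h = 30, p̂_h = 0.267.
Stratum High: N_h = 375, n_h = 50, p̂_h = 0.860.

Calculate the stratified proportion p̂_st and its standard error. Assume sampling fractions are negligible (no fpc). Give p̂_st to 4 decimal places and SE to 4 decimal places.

N = 1825; stratum weights W_h = N_h/N.
p̂_st = Σ W_h p̂_h = (1150·0.125 + 300·0.267 + 375·0.860)/1825 = 0.29937
V̂(p̂_st) = Σ W_h² p̂_h(1−p̂_h)/(n_h−1):
  stratum Low: (1150/1825)²·0.125·0.875/127 = 0.000341967
  stratum Mid: (300/1825)²·0.267·0.733/29 = 0.000182362
  stratum High: (375/1825)²·0.860·0.140/49 = 0.000103745
V̂(p̂_st) = 0.000628074; SE = √V̂ = 0.0250614

p̂_st ≈ 0.2994, SE ≈ 0.0251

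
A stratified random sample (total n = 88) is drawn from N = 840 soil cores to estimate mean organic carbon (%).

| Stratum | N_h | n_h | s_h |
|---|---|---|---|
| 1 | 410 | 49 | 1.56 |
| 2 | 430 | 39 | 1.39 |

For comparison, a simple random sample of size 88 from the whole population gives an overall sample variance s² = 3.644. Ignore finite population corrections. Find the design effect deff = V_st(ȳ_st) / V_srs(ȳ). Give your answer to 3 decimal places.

V̂(ȳ_st) = Σ W_h² s_h²/n_h, with W_h = N_h/N and N = 840:
  stratum 1: (410/840)²·1.56²/49 = 0.0118321
  stratum 2: (430/840)²·1.39²/39 = 0.0129821
V_st = 0.0248142
V_srs = s²/n = 3.644/88 = 0.0414091
deff = V_st / V_srs = 0.0248142/0.0414091 = 0.5992

deff ≈ 0.599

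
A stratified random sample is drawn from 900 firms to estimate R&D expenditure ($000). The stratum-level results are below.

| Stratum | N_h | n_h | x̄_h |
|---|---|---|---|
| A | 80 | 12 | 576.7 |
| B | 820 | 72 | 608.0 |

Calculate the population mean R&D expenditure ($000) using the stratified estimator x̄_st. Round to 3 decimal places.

x̄_st ≈ 605.218

N = Σ N_h = 900. Stratum weights W_h = N_h/N.
x̄_st = (80·576.7 + 820·608.0) / 900 = 605.21778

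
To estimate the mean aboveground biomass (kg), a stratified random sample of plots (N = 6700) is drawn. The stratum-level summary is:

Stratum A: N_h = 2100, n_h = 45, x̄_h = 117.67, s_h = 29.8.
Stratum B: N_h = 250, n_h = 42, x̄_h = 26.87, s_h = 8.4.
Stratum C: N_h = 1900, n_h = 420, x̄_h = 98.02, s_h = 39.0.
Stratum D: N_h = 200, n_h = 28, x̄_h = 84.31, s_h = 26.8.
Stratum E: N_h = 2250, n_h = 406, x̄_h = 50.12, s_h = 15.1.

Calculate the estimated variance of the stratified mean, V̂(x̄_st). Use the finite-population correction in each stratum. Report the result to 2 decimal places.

V̂(x̄_st) ≈ 2.20

V̂(x̄_st) = Σ W_h² (1 − n_h/N_h) s_h²/n_h, with W_h = N_h/N and N = 6700:
  stratum A: (2100/6700)²·(1 − 45/2100)·29.8²/45 = 1.89715
  stratum B: (250/6700)²·(1 − 42/250)·8.4²/42 = 0.00194609
  stratum C: (1900/6700)²·(1 − 420/1900)·39.0²/420 = 0.226854
  stratum D: (200/6700)²·(1 − 28/200)·26.8²/28 = 0.0196571
  stratum E: (2250/6700)²·(1 − 406/2250)·15.1²/406 = 0.0519065
V̂(x̄_st) = 2.19751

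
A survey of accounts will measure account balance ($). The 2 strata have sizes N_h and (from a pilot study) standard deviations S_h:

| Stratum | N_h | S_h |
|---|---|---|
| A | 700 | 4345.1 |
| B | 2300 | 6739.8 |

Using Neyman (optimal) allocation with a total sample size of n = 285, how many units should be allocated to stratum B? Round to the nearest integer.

238

Neyman allocation: n_h = n · N_h S_h / Σ N_i S_i, with n = 285.
  stratum A: N_h·S_h = 700·4345.1 = 3041570.00
  stratum B: N_h·S_h = 2300·6739.8 = 15501540.00
Σ N_h S_h = 18543110.00
n for stratum B = 285·15501540.00/18543110.00 = 238.252 → 238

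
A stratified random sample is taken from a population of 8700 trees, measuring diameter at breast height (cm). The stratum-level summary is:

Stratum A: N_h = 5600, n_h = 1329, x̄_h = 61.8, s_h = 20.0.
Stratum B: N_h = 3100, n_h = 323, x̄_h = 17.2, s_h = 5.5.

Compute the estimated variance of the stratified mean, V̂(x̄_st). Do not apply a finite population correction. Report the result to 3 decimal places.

V̂(x̄_st) ≈ 0.137

V̂(x̄_st) = Σ W_h² s_h²/n_h, with W_h = N_h/N and N = 8700:
  stratum A: (5600/8700)²·20.0²/1329 = 0.124702
  stratum B: (3100/8700)²·5.5²/323 = 0.0118907
V̂(x̄_st) = 0.136592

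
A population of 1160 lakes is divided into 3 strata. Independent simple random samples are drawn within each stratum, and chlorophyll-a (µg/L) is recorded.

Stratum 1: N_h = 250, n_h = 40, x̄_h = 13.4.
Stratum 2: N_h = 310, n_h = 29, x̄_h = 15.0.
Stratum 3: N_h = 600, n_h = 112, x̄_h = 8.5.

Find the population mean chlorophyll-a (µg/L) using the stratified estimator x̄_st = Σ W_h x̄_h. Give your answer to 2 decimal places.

x̄_st ≈ 11.29

N = Σ N_h = 1160. Stratum weights W_h = N_h/N.
x̄_st = (250·13.4 + 310·15.0 + 600·8.5) / 1160 = 11.2931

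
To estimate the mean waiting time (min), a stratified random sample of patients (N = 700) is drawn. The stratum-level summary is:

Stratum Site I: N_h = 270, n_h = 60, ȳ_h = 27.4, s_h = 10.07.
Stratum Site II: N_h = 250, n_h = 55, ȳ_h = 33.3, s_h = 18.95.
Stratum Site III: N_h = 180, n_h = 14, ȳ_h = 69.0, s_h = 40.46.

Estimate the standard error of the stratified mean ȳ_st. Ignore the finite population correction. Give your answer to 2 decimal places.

V̂(ȳ_st) = Σ W_h² s_h²/n_h, with W_h = N_h/N and N = 700:
  stratum Site I: (270/700)²·10.07²/60 = 0.251443
  stratum Site II: (250/700)²·18.95²/55 = 0.832798
  stratum Site III: (180/700)²·40.46²/14 = 7.73166
V̂(ȳ_st) = 8.8159
SE(ȳ_st) = √8.8159 = 2.96916

SE(ȳ_st) ≈ 2.97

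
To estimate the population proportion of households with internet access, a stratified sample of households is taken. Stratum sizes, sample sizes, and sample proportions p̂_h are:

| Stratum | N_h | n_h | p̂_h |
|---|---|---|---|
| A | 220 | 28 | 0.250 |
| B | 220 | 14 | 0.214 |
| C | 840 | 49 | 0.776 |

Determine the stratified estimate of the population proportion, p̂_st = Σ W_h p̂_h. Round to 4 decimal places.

N = 1280; stratum weights W_h = N_h/N.
p̂_st = Σ W_h p̂_h = (220·0.250 + 220·0.214 + 840·0.776)/1280 = 0.58900

p̂_st ≈ 0.5890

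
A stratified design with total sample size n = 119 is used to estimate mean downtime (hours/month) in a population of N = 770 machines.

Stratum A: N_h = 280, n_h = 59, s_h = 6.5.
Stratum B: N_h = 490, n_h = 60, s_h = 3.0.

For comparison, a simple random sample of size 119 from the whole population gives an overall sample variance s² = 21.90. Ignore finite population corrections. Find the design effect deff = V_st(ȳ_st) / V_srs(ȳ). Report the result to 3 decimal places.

V̂(ȳ_st) = Σ W_h² s_h²/n_h, with W_h = N_h/N and N = 770:
  stratum A: (280/770)²·6.5²/59 = 0.0946911
  stratum B: (490/770)²·3.0²/60 = 0.0607438
V_st = 0.155435
V_srs = s²/n = 21.90/119 = 0.184034
deff = V_st / V_srs = 0.155435/0.184034 = 0.8446

deff ≈ 0.845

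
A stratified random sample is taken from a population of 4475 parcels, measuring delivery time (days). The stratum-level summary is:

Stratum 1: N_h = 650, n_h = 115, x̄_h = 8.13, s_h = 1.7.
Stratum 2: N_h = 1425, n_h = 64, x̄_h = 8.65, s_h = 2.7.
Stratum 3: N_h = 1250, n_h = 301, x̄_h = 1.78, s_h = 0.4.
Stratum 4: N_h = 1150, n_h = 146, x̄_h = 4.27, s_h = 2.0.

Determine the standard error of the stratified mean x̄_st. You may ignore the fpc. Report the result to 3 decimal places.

V̂(x̄_st) = Σ W_h² s_h²/n_h, with W_h = N_h/N and N = 4475:
  stratum 1: (650/4475)²·1.7²/115 = 0.000530201
  stratum 2: (1425/4475)²·2.7²/64 = 0.0115502
  stratum 3: (1250/4475)²·0.4²/301 = 4.14751e-05
  stratum 4: (1150/4475)²·2.0²/146 = 0.00180933
V̂(x̄_st) = 0.0139312
SE(x̄_st) = √0.0139312 = 0.118031

SE(x̄_st) ≈ 0.118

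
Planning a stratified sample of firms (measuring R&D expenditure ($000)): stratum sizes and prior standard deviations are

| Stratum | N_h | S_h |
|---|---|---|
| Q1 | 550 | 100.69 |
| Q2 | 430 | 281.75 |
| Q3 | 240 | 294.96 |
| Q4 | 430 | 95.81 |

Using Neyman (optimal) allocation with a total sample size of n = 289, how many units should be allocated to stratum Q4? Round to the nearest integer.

41

Neyman allocation: n_h = n · N_h S_h / Σ N_i S_i, with n = 289.
  stratum Q1: N_h·S_h = 550·100.69 = 55379.50
  stratum Q2: N_h·S_h = 430·281.75 = 121152.50
  stratum Q3: N_h·S_h = 240·294.96 = 70790.40
  stratum Q4: N_h·S_h = 430·95.81 = 41198.30
Σ N_h S_h = 288520.70
n for stratum Q4 = 289·41198.30/288520.70 = 41.267 → 41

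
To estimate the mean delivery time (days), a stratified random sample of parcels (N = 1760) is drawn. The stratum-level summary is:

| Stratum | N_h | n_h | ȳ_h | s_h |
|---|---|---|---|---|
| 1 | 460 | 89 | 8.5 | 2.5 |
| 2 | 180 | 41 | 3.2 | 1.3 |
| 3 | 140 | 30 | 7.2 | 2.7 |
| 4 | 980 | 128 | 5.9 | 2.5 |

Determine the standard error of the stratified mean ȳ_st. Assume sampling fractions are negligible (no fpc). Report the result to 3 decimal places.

V̂(ȳ_st) = Σ W_h² s_h²/n_h, with W_h = N_h/N and N = 1760:
  stratum 1: (460/1760)²·2.5²/89 = 0.00479712
  stratum 2: (180/1760)²·1.3²/41 = 0.000431144
  stratum 3: (140/1760)²·2.7²/30 = 0.00153758
  stratum 4: (980/1760)²·2.5²/128 = 0.015139
V̂(ȳ_st) = 0.0219048
SE(ȳ_st) = √0.0219048 = 0.148003

SE(ȳ_st) ≈ 0.148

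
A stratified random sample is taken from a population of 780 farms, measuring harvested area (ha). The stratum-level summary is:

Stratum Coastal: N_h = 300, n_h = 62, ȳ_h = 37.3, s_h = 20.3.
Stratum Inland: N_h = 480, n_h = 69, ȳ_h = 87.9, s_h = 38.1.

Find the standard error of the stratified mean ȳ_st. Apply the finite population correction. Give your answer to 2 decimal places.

V̂(ȳ_st) = Σ W_h² (1 − n_h/N_h) s_h²/n_h, with W_h = N_h/N and N = 780:
  stratum Coastal: (300/780)²·(1 − 62/300)·20.3²/62 = 0.780027
  stratum Inland: (480/780)²·(1 − 69/480)·38.1²/69 = 6.82173
V̂(ȳ_st) = 7.60176
SE(ȳ_st) = √7.60176 = 2.75713

SE(ȳ_st) ≈ 2.76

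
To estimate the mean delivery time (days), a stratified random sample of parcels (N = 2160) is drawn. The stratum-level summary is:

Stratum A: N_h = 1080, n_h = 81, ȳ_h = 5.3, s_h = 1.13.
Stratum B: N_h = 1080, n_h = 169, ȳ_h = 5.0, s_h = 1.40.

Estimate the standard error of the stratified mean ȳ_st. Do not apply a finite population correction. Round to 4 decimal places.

V̂(ȳ_st) = Σ W_h² s_h²/n_h, with W_h = N_h/N and N = 2160:
  stratum A: (1080/2160)²·1.13²/81 = 0.00394105
  stratum B: (1080/2160)²·1.40²/169 = 0.00289941
V̂(ȳ_st) = 0.00684046
SE(ȳ_st) = √0.00684046 = 0.0827071

SE(ȳ_st) ≈ 0.0827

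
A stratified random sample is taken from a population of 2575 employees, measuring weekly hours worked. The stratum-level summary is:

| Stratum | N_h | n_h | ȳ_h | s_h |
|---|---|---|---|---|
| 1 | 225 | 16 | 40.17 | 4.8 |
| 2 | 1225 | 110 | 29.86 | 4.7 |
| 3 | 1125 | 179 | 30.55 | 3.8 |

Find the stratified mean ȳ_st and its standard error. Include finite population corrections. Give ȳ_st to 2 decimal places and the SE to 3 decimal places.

ȳ_st ≈ 31.06, SE ≈ 0.254

ȳ_st = Σ W_h ȳ_h = (225·40.17 + 1225·29.86 + 1125·30.55)/2575 = 31.06233
V̂(ȳ_st) = Σ W_h² (1 − n_h/N_h) s_h²/n_h, with W_h = N_h/N and N = 2575:
  stratum 1: (225/2575)²·(1 − 16/225)·4.8²/16 = 0.0102126
  stratum 2: (1225/2575)²·(1 − 110/1225)·4.7²/110 = 0.0413675
  stratum 3: (1125/2575)²·(1 − 179/1125)·3.8²/179 = 0.012948
V̂(ȳ_st) = 0.0645282
SE(ȳ_st) = √0.0645282 = 0.254024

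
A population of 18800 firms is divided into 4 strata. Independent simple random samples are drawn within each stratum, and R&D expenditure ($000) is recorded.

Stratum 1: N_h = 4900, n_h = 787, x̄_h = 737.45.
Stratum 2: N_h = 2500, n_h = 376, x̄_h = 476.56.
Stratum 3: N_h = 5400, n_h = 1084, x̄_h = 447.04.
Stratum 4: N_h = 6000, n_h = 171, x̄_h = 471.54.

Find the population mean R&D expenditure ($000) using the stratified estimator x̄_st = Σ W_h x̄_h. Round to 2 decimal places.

N = Σ N_h = 18800. Stratum weights W_h = N_h/N.
x̄_st = (4900·737.45 + 2500·476.56 + 5400·447.04 + 6000·471.54) / 18800 = 534.4766

x̄_st ≈ 534.48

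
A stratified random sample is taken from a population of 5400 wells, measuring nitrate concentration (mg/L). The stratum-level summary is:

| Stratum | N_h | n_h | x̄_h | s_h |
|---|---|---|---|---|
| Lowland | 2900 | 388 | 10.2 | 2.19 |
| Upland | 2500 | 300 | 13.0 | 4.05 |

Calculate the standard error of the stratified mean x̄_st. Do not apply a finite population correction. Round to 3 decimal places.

V̂(x̄_st) = Σ W_h² s_h²/n_h, with W_h = N_h/N and N = 5400:
  stratum Lowland: (2900/5400)²·2.19²/388 = 0.00356504
  stratum Upland: (2500/5400)²·4.05²/300 = 0.0117188
V̂(x̄_st) = 0.0152838
SE(x̄_st) = √0.0152838 = 0.123628

SE(x̄_st) ≈ 0.124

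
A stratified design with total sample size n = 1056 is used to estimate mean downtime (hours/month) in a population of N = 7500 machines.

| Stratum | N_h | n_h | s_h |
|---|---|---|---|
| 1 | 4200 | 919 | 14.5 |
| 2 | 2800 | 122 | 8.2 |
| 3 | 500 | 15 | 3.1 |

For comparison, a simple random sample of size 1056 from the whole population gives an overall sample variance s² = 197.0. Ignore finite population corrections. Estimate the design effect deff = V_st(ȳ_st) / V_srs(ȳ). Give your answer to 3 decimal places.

deff ≈ 0.812

V̂(ȳ_st) = Σ W_h² s_h²/n_h, with W_h = N_h/N and N = 7500:
  stratum 1: (4200/7500)²·14.5²/919 = 0.0717458
  stratum 2: (2800/7500)²·8.2²/122 = 0.0768177
  stratum 3: (500/7500)²·3.1²/15 = 0.00284741
V_st = 0.151411
V_srs = s²/n = 197.0/1056 = 0.186553
deff = V_st / V_srs = 0.151411/0.186553 = 0.8116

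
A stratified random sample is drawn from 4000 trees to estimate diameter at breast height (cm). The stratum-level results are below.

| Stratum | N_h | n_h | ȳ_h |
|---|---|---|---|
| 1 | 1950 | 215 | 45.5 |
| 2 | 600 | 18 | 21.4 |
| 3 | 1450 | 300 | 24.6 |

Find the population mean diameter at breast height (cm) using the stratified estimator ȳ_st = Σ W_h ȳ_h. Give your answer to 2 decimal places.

ȳ_st ≈ 34.31

N = Σ N_h = 4000. Stratum weights W_h = N_h/N.
ȳ_st = (1950·45.5 + 600·21.4 + 1450·24.6) / 4000 = 34.3088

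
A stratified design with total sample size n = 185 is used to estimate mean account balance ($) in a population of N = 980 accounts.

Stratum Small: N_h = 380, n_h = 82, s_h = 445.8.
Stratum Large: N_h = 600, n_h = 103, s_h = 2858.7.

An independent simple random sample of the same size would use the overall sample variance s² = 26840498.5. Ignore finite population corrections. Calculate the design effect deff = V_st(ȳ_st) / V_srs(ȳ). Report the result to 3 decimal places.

V̂(ȳ_st) = Σ W_h² s_h²/n_h, with W_h = N_h/N and N = 980:
  stratum Small: (380/980)²·445.8²/82 = 364.402
  stratum Large: (600/980)²·2858.7²/103 = 29740.6
V_st = 30105
V_srs = s²/n = 26840498.5/185 = 145084
deff = V_st / V_srs = 30105/145084 = 0.2075

deff ≈ 0.208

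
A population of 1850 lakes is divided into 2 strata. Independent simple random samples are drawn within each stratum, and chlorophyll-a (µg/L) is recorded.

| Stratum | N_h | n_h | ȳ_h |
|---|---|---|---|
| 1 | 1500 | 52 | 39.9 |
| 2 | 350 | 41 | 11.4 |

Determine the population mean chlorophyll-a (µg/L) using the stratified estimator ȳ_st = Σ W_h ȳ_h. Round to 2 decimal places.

ȳ_st ≈ 34.51

N = Σ N_h = 1850. Stratum weights W_h = N_h/N.
ȳ_st = (1500·39.9 + 350·11.4) / 1850 = 34.5081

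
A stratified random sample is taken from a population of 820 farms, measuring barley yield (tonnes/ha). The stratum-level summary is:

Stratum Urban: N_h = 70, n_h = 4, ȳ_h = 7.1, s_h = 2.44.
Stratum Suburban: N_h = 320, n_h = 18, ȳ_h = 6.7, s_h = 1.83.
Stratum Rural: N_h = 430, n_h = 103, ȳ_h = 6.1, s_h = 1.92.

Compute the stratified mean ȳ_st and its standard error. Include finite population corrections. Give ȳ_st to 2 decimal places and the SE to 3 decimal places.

ȳ_st = Σ W_h ȳ_h = (70·7.1 + 320·6.7 + 430·6.1)/820 = 6.41951
V̂(ȳ_st) = Σ W_h² (1 − n_h/N_h) s_h²/n_h, with W_h = N_h/N and N = 820:
  stratum Urban: (70/820)²·(1 − 4/70)·2.44²/4 = 0.0102267
  stratum Suburban: (320/820)²·(1 − 18/320)·1.83²/18 = 0.0267398
  stratum Rural: (430/820)²·(1 − 103/430)·1.92²/103 = 0.00748434
V̂(ȳ_st) = 0.0444509
SE(ȳ_st) = √0.0444509 = 0.210834

ȳ_st ≈ 6.42, SE ≈ 0.211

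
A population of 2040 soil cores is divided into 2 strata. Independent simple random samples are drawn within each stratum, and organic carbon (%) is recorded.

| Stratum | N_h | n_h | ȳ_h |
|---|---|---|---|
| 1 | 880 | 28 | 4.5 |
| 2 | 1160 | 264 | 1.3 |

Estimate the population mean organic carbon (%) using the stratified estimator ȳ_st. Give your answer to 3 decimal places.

N = Σ N_h = 2040. Stratum weights W_h = N_h/N.
ȳ_st = (880·4.5 + 1160·1.3) / 2040 = 2.68039

ȳ_st ≈ 2.680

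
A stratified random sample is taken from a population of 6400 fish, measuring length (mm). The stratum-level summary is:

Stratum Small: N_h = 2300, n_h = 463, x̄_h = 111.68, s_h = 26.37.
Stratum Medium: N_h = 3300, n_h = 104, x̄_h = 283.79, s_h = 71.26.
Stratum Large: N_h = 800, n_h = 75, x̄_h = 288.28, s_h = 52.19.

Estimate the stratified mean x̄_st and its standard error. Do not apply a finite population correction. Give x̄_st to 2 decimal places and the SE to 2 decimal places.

x̄_st = Σ W_h x̄_h = (2300·111.68 + 3300·283.79 + 800·288.28)/6400 = 222.49922
V̂(x̄_st) = Σ W_h² s_h²/n_h, with W_h = N_h/N and N = 6400:
  stratum Small: (2300/6400)²·26.37²/463 = 0.19397
  stratum Medium: (3300/6400)²·71.26²/104 = 12.9815
  stratum Large: (800/6400)²·52.19²/75 = 0.567458
V̂(x̄_st) = 13.743
SE(x̄_st) = √13.743 = 3.70715

x̄_st ≈ 222.50, SE ≈ 3.71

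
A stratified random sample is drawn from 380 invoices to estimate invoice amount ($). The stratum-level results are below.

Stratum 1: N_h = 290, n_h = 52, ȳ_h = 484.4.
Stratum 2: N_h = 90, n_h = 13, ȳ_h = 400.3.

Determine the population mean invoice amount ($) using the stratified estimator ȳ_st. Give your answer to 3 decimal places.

N = Σ N_h = 380. Stratum weights W_h = N_h/N.
ȳ_st = (290·484.4 + 90·400.3) / 380 = 464.48158

ȳ_st ≈ 464.482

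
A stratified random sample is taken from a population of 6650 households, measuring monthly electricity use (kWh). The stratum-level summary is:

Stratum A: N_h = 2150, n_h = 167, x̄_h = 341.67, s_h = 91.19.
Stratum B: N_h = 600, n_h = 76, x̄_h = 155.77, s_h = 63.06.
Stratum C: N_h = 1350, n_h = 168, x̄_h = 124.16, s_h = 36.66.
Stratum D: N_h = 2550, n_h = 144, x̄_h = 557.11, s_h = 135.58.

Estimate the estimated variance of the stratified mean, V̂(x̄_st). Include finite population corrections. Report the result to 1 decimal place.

V̂(x̄_st) = Σ W_h² (1 − n_h/N_h) s_h²/n_h, with W_h = N_h/N and N = 6650:
  stratum A: (2150/6650)²·(1 − 167/2150)·91.19²/167 = 4.8006
  stratum B: (600/6650)²·(1 − 76/600)·63.06²/76 = 0.371992
  stratum C: (1350/6650)²·(1 − 168/1350)·36.66²/168 = 0.288658
  stratum D: (2550/6650)²·(1 − 144/2550)·135.58²/144 = 17.7101
V̂(x̄_st) = 23.1714

V̂(x̄_st) ≈ 23.2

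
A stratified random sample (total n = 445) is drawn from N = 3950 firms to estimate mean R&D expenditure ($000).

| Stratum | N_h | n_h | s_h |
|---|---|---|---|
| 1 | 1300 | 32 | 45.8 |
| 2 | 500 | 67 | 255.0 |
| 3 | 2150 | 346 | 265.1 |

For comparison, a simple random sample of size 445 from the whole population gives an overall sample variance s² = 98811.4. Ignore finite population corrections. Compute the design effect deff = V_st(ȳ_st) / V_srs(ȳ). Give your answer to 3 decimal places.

deff ≈ 0.373

V̂(ȳ_st) = Σ W_h² s_h²/n_h, with W_h = N_h/N and N = 3950:
  stratum 1: (1300/3950)²·45.8²/32 = 7.10025
  stratum 2: (500/3950)²·255.0²/67 = 15.5508
  stratum 3: (2150/3950)²·265.1²/346 = 60.1764
V_st = 82.8274
V_srs = s²/n = 98811.4/445 = 222.048
deff = V_st / V_srs = 82.8274/222.048 = 0.3730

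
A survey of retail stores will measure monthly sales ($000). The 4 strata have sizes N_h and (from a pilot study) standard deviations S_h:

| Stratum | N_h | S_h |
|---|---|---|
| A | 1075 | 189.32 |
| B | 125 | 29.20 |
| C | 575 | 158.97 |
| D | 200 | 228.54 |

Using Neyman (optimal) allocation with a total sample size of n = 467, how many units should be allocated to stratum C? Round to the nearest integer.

124

Neyman allocation: n_h = n · N_h S_h / Σ N_i S_i, with n = 467.
  stratum A: N_h·S_h = 1075·189.32 = 203519.00
  stratum B: N_h·S_h = 125·29.20 = 3650.00
  stratum C: N_h·S_h = 575·158.97 = 91407.75
  stratum D: N_h·S_h = 200·228.54 = 45708.00
Σ N_h S_h = 344284.75
n for stratum C = 467·91407.75/344284.75 = 123.989 → 124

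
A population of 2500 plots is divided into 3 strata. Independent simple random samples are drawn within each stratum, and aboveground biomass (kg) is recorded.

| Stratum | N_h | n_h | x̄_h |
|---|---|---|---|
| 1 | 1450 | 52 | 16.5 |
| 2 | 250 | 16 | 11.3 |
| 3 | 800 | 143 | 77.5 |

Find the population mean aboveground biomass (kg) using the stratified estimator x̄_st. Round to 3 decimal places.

x̄_st ≈ 35.500

N = Σ N_h = 2500. Stratum weights W_h = N_h/N.
x̄_st = (1450·16.5 + 250·11.3 + 800·77.5) / 2500 = 35.50000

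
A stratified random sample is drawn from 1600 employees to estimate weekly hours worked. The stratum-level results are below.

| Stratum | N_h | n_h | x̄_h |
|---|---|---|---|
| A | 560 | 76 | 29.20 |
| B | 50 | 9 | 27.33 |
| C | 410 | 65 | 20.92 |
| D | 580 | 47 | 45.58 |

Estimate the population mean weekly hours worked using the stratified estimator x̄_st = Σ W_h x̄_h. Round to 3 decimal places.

N = Σ N_h = 1600. Stratum weights W_h = N_h/N.
x̄_st = (560·29.20 + 50·27.33 + 410·20.92 + 580·45.58) / 1600 = 32.95756

x̄_st ≈ 32.958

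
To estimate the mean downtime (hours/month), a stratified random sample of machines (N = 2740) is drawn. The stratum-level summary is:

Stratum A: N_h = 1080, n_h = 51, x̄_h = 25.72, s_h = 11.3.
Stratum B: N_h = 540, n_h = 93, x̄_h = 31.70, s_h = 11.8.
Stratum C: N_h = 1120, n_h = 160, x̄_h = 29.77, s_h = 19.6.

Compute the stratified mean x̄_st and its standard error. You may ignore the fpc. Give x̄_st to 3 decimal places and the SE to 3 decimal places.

x̄_st = Σ W_h x̄_h = (1080·25.72 + 540·31.70 + 1120·29.77)/2740 = 28.55401
V̂(x̄_st) = Σ W_h² s_h²/n_h, with W_h = N_h/N and N = 2740:
  stratum A: (1080/2740)²·11.3²/51 = 0.388985
  stratum B: (540/2740)²·11.8²/93 = 0.0581524
  stratum C: (1120/2740)²·19.6²/160 = 0.401169
V̂(x̄_st) = 0.848306
SE(x̄_st) = √0.848306 = 0.921035

x̄_st ≈ 28.554, SE ≈ 0.921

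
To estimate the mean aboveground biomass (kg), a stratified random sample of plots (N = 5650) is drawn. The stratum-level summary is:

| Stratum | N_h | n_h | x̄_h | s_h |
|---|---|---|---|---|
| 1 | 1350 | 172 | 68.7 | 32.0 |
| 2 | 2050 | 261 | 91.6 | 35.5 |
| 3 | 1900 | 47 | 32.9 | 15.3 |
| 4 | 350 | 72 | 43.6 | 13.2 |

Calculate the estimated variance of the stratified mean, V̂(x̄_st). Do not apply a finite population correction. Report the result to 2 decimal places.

V̂(x̄_st) ≈ 1.55

V̂(x̄_st) = Σ W_h² s_h²/n_h, with W_h = N_h/N and N = 5650:
  stratum 1: (1350/5650)²·32.0²/172 = 0.339893
  stratum 2: (2050/5650)²·35.5²/261 = 0.635663
  stratum 3: (1900/5650)²·15.3²/47 = 0.563242
  stratum 4: (350/5650)²·13.2²/72 = 0.00928655
V̂(x̄_st) = 1.54808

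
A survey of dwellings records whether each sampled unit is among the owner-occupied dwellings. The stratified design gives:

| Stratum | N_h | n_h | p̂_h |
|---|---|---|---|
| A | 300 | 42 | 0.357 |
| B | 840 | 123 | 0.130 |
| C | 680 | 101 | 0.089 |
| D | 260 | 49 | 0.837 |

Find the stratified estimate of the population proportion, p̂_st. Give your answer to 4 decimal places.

N = 2080; stratum weights W_h = N_h/N.
p̂_st = Σ W_h p̂_h = (300·0.357 + 840·0.130 + 680·0.089 + 260·0.837)/2080 = 0.23771

p̂_st ≈ 0.2377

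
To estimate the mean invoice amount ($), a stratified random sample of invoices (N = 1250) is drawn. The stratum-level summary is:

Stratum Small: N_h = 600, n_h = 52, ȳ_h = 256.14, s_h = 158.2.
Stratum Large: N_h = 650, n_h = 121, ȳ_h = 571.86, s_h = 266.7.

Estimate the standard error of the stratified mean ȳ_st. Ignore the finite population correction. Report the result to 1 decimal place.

SE(ȳ_st) ≈ 16.4

V̂(ȳ_st) = Σ W_h² s_h²/n_h, with W_h = N_h/N and N = 1250:
  stratum Small: (600/1250)²·158.2²/52 = 110.89
  stratum Large: (650/1250)²·266.7²/121 = 158.952
V̂(ȳ_st) = 269.842
SE(ȳ_st) = √269.842 = 16.4269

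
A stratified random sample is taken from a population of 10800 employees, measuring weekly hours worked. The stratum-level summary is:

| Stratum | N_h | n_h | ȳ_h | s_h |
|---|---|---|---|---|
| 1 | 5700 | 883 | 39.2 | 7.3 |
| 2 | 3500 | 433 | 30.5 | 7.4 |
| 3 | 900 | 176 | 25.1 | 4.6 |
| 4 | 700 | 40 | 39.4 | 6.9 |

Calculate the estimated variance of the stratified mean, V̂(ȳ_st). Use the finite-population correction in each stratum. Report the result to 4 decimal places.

V̂(ȳ_st) = Σ W_h² (1 − n_h/N_h) s_h²/n_h, with W_h = N_h/N and N = 10800:
  stratum 1: (5700/10800)²·(1 − 883/5700)·7.3²/883 = 0.0142066
  stratum 2: (3500/10800)²·(1 − 433/3500)·7.4²/433 = 0.0116388
  stratum 3: (900/10800)²·(1 − 176/900)·4.6²/176 = 0.00067164
  stratum 4: (700/10800)²·(1 − 40/700)·6.9²/40 = 0.00471447
V̂(ȳ_st) = 0.0312315

V̂(ȳ_st) ≈ 0.0312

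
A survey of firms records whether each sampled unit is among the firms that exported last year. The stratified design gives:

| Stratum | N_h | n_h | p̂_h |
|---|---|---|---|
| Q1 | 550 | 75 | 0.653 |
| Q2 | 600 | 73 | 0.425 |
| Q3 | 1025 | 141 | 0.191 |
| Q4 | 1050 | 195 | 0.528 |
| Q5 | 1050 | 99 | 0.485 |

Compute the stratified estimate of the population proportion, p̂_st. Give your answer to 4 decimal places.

p̂_st ≈ 0.4383

N = 4275; stratum weights W_h = N_h/N.
p̂_st = Σ W_h p̂_h = (550·0.653 + 600·0.425 + 1025·0.191 + 1050·0.528 + 1050·0.485)/4275 = 0.43826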